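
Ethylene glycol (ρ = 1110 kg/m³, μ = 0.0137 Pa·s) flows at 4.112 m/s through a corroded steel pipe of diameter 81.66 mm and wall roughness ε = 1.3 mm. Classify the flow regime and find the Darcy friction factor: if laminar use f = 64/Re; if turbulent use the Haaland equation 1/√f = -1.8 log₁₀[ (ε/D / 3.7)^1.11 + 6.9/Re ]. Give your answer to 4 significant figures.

Re = ρVD/μ = 1110·4.112·0.08166/0.0137 = 2.721e+04.
Re > 4000 → turbulent. ε/D = 0.0013/0.08166 = 0.0159; Haaland: 1/√f = -1.8 log₁₀[0.00236 + 0.000254] = 4.648, so f = 0.04629.

f ≈ 0.04629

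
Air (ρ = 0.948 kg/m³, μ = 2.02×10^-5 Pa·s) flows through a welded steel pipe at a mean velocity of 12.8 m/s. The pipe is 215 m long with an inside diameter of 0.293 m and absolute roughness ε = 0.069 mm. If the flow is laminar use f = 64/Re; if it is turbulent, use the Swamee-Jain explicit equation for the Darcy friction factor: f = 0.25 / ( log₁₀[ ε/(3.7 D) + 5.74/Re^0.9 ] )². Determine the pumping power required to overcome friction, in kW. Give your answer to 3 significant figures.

P ≈ 0.869 kW

Reynolds number Re = ρVD/μ = 0.948 · 12.8 · 0.293 / 2.02e-05 = 1.76e+05.
Re > 4000 → turbulent. Relative roughness ε/D = 6.9e-05/0.293 = 0.000235. Swamee-Jain: f = 0.25/(log₁₀[0.000235/3.7 + 5.74/1.76e+05^0.9])² = 0.25/(log₁₀[6.36e-05 + 0.000109])² = 0.25/(-3.763)² = 0.01766.
Darcy-Weisbach: ΔP = f(L/D)(ρV²/2) = 0.01766·(215/0.293)·(0.948·12.8²/2) = 0.01766·733.8·77.66 = 1006 Pa.
Q = V·A = 12.8·0.06743 = 0.863 m³/s.
Pumping power P = QΔP = 0.863·1006 = 868.5 W = 0.869 kW.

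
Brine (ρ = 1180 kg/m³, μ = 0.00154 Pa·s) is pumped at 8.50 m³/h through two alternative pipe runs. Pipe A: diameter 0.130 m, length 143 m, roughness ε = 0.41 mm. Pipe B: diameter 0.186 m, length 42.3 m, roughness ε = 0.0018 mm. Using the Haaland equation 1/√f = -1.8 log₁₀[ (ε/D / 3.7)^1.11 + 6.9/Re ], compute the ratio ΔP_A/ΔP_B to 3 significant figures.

ΔP_A/ΔP_B ≈ 22.2

Pipe A: V = Q/A = 0.002361/0.01327 = 0.1779 m/s; Re = 1.772e+04; ε/D = 0.00315; Haaland → f = 0.03197; ΔP_A = f(L/D)(ρV²/2) = 656.5 Pa.
Pipe B: V = Q/A = 0.002361/0.02717 = 0.0869 m/s; Re = 1.238e+04; ε/D = 9.68e-06; Haaland → f = 0.02916; ΔP_B = f(L/D)(ρV²/2) = 29.54 Pa.
ΔP_A/ΔP_B = 656.5/29.54 = 22.2.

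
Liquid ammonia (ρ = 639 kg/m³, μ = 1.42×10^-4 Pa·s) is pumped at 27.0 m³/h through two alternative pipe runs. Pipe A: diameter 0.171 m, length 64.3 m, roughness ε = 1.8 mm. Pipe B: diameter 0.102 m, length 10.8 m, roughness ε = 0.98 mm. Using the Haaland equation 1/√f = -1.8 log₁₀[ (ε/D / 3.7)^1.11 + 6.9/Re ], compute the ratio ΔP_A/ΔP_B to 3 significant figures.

Pipe A: V = Q/A = 0.0075/0.02297 = 0.3266 m/s; Re = 2.513e+05; ε/D = 0.0105; Haaland → f = 0.03886; ΔP_A = f(L/D)(ρV²/2) = 498 Pa.
Pipe B: V = Q/A = 0.0075/0.008171 = 0.9178 m/s; Re = 4.213e+05; ε/D = 0.00961; Haaland → f = 0.03761; ΔP_B = f(L/D)(ρV²/2) = 1072 Pa.
ΔP_A/ΔP_B = 498/1072 = 0.465.

ΔP_A/ΔP_B ≈ 0.465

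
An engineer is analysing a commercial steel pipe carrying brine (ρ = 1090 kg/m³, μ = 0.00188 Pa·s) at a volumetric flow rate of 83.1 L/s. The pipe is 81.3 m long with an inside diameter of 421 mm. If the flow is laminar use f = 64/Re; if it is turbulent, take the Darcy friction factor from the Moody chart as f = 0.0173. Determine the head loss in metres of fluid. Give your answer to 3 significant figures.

h_f ≈ 0.0607 m

Q = 83.1 L/s = 83.1/1000 = 0.0831 m³/s.
Cross-sectional area A = πD²/4 = π(0.421)²/4 = 0.1392 m²; mean velocity V = Q/A = 0.0831/0.1392 = 0.597 m/s.
Reynolds number Re = ρVD/μ = 1090 · 0.597 · 0.421 / 0.00188 = 1.457e+05.
Re > 4000 → turbulent; use the Moody-chart value f = 0.0173.
Darcy-Weisbach: ΔP = f(L/D)(ρV²/2) = 0.0173·(81.3/0.421)·(1090·0.597²/2) = 0.0173·193.1·194.2 = 648.9 Pa.
Head loss h_f = ΔP/(ρg) = 648.9/(1090·9.81) = 0.0607 m.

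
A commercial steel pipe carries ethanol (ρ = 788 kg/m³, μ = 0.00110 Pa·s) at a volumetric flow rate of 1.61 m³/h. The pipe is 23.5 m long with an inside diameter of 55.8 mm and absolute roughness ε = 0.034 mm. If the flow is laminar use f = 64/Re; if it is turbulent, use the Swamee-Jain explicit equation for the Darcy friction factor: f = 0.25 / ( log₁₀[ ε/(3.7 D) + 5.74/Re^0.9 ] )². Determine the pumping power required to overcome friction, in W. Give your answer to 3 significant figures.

P ≈ 0.0862 W

Q = 1.61 m³/h = 1.61/3600 = 0.0004472 m³/s.
Cross-sectional area A = πD²/4 = π(0.0558)²/4 = 0.002445 m²; mean velocity V = Q/A = 0.0004472/0.002445 = 0.1829 m/s.
Reynolds number Re = ρVD/μ = 788 · 0.1829 · 0.0558 / 0.0011 = 7310.
Re > 4000 → turbulent. Relative roughness ε/D = 3.4e-05/0.0558 = 0.000609. Swamee-Jain: f = 0.25/(log₁₀[0.000609/3.7 + 5.74/7310^0.9])² = 0.25/(log₁₀[0.000165 + 0.00191])² = 0.25/(-2.683)² = 0.03474.
Darcy-Weisbach: ΔP = f(L/D)(ρV²/2) = 0.03474·(23.5/0.0558)·(788·0.1829²/2) = 0.03474·421.1·13.18 = 192.8 Pa.
Pumping power P = QΔP = 0.0004472·192.8 = 0.08621 W = 0.0862 W.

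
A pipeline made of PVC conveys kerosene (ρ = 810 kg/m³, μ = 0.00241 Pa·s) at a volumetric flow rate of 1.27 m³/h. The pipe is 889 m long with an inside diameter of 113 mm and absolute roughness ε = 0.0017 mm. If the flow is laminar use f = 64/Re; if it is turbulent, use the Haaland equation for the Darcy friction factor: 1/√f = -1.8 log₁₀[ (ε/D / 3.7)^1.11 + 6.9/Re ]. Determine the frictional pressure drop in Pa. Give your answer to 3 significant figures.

ΔP ≈ 189 Pa

Q = 1.27 m³/h = 1.27/3600 = 0.0003528 m³/s.
Cross-sectional area A = πD²/4 = π(0.113)²/4 = 0.01003 m²; mean velocity V = Q/A = 0.0003528/0.01003 = 0.03518 m/s.
Reynolds number Re = ρVD/μ = 810 · 0.03518 · 0.113 / 0.00241 = 1336.
Re < 2300 → laminar flow, so f = 64/Re = 64/1336 = 0.0479 (the turbulent correlation is not needed).
Darcy-Weisbach: ΔP = f(L/D)(ρV²/2) = 0.0479·(889/0.113)·(810·0.03518²/2) = 0.0479·7867·0.5011 = 188.9 Pa.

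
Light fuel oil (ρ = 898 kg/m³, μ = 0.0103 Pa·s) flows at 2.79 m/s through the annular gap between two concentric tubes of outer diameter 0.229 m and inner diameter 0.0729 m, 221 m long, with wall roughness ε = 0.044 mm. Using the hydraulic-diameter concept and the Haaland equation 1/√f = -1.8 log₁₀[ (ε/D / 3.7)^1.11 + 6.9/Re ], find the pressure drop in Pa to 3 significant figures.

ΔP ≈ 113000 Pa

Hydraulic diameter D_h = 4A/P = D_o - D_i = 0.229 - 0.0729 = 0.1561 m.
Re = ρVD_h/μ = 898·2.79·0.1561/0.0103 = 3.797e+04.
ε/D_h = 4.4e-05/0.1561 = 0.000282; Haaland gives 1/√f = -1.8 log₁₀[2.68e-05+0.000182] = 6.625, so f = 0.02278.
ΔP = f(L/D_h)(ρV²/2) = 0.02278·221/0.1561·3495 = 1.127e+05 Pa.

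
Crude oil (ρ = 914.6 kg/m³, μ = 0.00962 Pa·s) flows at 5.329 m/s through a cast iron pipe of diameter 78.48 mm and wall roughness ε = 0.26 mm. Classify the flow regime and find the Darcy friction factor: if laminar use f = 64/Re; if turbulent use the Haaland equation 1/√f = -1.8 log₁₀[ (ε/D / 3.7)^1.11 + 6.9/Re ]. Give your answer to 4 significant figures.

f ≈ 0.02956

Re = ρVD/μ = 914.6·5.329·0.07848/0.00962 = 3.976e+04.
Re > 4000 → turbulent. ε/D = 0.00026/0.07848 = 0.00331; Haaland: 1/√f = -1.8 log₁₀[0.000414 + 0.000174] = 5.816, so f = 0.02956.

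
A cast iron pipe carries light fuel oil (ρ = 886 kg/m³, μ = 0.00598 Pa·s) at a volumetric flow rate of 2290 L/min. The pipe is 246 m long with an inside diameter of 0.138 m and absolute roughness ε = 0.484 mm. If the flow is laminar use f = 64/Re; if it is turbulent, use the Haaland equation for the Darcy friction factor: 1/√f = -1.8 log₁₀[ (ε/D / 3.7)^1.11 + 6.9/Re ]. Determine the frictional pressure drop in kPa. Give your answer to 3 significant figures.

ΔP ≈ 151 kPa

Q = 2290 L/min = 2290/60000 = 0.03817 m³/s.
Cross-sectional area A = πD²/4 = π(0.138)²/4 = 0.01496 m²; mean velocity V = Q/A = 0.03817/0.01496 = 2.552 m/s.
Reynolds number Re = ρVD/μ = 886 · 2.552 · 0.138 / 0.00598 = 5.217e+04.
Re > 4000 → turbulent. Relative roughness ε/D = 0.000484/0.138 = 0.00351. Haaland: 1/√f = -1.8 log₁₀[(0.00351/3.7)^1.11 + 6.9/5.217e+04] = -1.8 log₁₀[0.000441 + 0.000132] = 5.835, so f = 0.02937.
Darcy-Weisbach: ΔP = f(L/D)(ρV²/2) = 0.02937·(246/0.138)·(886·2.552²/2) = 0.02937·1783·2885 = 1.51e+05 Pa.
ΔP = 1.51e+05 Pa = 151 kPa.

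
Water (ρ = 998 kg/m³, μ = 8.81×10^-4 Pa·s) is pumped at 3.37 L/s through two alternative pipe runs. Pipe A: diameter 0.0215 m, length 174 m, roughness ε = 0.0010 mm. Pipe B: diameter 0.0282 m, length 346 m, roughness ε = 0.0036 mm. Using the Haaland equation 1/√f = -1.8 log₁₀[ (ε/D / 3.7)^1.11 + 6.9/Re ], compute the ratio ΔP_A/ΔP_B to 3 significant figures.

ΔP_A/ΔP_B ≈ 1.80

Pipe A: V = Q/A = 0.00337/0.0003631 = 9.282 m/s; Re = 2.261e+05; ε/D = 4.65e-05; Haaland → f = 0.01547; ΔP_A = f(L/D)(ρV²/2) = 5.383e+06 Pa.
Pipe B: V = Q/A = 0.00337/0.0006246 = 5.396 m/s; Re = 1.724e+05; ε/D = 0.000128; Haaland → f = 0.01676; ΔP_B = f(L/D)(ρV²/2) = 2.988e+06 Pa.
ΔP_A/ΔP_B = 5.383e+06/2.988e+06 = 1.80.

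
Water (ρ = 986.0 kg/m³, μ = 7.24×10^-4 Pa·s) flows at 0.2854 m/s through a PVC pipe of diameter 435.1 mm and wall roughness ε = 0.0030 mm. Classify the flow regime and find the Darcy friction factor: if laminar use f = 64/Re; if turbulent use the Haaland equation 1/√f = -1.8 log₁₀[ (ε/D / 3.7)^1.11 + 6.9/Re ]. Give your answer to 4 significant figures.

Re = ρVD/μ = 986·0.2854·0.4351/0.000724 = 1.691e+05.
Re > 4000 → turbulent. ε/D = 3e-06/0.4351 = 6.89e-06; Haaland: 1/√f = -1.8 log₁₀[4.37e-07 + 4.08e-05] = 7.892, so f = 0.01605.

f ≈ 0.01605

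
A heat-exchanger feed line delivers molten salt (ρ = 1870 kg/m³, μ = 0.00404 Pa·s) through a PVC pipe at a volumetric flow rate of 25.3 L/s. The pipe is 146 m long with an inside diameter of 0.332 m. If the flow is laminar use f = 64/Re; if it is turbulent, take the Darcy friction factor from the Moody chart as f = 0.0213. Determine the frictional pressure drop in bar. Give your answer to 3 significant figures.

Q = 25.3 L/s = 25.3/1000 = 0.0253 m³/s.
Cross-sectional area A = πD²/4 = π(0.332)²/4 = 0.08657 m²; mean velocity V = Q/A = 0.0253/0.08657 = 0.2922 m/s.
Reynolds number Re = ρVD/μ = 1870 · 0.2922 · 0.332 / 0.00404 = 4.491e+04.
Re > 4000 → turbulent; use the Moody-chart value f = 0.0213.
Darcy-Weisbach: ΔP = f(L/D)(ρV²/2) = 0.0213·(146/0.332)·(1870·0.2922²/2) = 0.0213·439.8·79.86 = 748 Pa.
ΔP = 748 Pa = 0.00748 bar.

ΔP ≈ 0.00748 bar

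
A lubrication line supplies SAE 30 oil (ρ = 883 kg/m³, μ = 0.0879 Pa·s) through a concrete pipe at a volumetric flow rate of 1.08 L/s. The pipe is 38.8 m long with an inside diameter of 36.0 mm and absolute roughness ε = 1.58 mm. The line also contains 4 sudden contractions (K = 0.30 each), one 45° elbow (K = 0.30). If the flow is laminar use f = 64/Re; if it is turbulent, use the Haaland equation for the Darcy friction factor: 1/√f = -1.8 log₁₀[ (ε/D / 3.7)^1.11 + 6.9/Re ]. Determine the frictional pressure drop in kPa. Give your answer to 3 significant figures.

ΔP ≈ 90.1 kPa

Q = 1.08 L/s = 1.08/1000 = 0.00108 m³/s.
Cross-sectional area A = πD²/4 = π(0.036)²/4 = 0.001018 m²; mean velocity V = Q/A = 0.00108/0.001018 = 1.061 m/s.
Reynolds number Re = ρVD/μ = 883 · 1.061 · 0.036 / 0.0879 = 383.7.
Re < 2300 → laminar flow, so f = 64/Re = 64/383.7 = 0.1668 (the turbulent correlation is not needed).
Total minor-loss coefficient ΣK = 4·0.3 + 1·0.3 = 1.5.
ΔP = [f·L/D + ΣK]·(ρV²/2) = [0.1668·38.8/0.036 + 1.5]·(883·1.061²/2) = [179.8 + 1.5]·497 = 9.01e+04 Pa.
ΔP = 9.01e+04 Pa = 90.1 kPa.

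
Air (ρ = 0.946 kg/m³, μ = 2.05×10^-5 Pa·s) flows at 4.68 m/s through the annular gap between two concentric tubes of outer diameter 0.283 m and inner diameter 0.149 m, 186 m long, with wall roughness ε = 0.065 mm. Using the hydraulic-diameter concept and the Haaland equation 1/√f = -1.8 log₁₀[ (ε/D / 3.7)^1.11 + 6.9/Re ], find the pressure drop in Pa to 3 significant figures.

Hydraulic diameter D_h = 4A/P = D_o - D_i = 0.283 - 0.149 = 0.134 m.
Re = ρVD_h/μ = 0.946·4.68·0.134/2.05e-05 = 2.894e+04.
ε/D_h = 6.5e-05/0.134 = 0.000485; Haaland gives 1/√f = -1.8 log₁₀[4.9e-05+0.000238] = 6.375, so f = 0.02461.
ΔP = f(L/D_h)(ρV²/2) = 0.02461·186/0.134·10.36 = 353.9 Pa.

ΔP ≈ 354 Pa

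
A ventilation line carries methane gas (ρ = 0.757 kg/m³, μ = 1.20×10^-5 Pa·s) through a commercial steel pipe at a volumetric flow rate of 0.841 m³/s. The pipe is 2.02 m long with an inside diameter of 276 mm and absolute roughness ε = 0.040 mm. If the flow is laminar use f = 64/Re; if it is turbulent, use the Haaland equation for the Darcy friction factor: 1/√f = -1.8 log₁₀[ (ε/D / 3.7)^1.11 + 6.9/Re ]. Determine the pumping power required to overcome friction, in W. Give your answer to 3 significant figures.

P ≈ 7.38 W

Cross-sectional area A = πD²/4 = π(0.276)²/4 = 0.05983 m²; mean velocity V = Q/A = 0.841/0.05983 = 14.06 m/s.
Reynolds number Re = ρVD/μ = 0.757 · 14.06 · 0.276 / 1.2e-05 = 2.447e+05.
Re > 4000 → turbulent. Relative roughness ε/D = 4e-05/0.276 = 0.000145. Haaland: 1/√f = -1.8 log₁₀[(0.000145/3.7)^1.11 + 6.9/2.447e+05] = -1.8 log₁₀[1.28e-05 + 2.82e-05] = 7.897, so f = 0.01604.
Darcy-Weisbach: ΔP = f(L/D)(ρV²/2) = 0.01604·(2.02/0.276)·(0.757·14.06²/2) = 0.01604·7.319·74.79 = 8.778 Pa.
Pumping power P = QΔP = 0.841·8.778 = 7.382 W = 7.38 W.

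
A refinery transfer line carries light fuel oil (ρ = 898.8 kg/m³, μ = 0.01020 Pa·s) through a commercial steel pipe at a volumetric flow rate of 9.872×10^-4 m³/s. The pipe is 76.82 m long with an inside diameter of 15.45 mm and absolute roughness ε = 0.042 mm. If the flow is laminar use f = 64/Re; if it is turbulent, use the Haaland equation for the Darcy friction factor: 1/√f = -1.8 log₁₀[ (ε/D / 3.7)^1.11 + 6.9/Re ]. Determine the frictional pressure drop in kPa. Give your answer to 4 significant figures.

ΔP ≈ 2293 kPa

Cross-sectional area A = πD²/4 = π(0.01545)²/4 = 0.0001875 m²; mean velocity V = Q/A = 0.0009872/0.0001875 = 5.266 m/s.
Reynolds number Re = ρVD/μ = 898.8 · 5.266 · 0.01545 / 0.0102 = 7169.
Re > 4000 → turbulent. Relative roughness ε/D = 4.2e-05/0.01545 = 0.00272. Haaland: 1/√f = -1.8 log₁₀[(0.00272/3.7)^1.11 + 6.9/7169] = -1.8 log₁₀[0.000332 + 0.000962] = 5.198, so f = 0.03701.
Darcy-Weisbach: ΔP = f(L/D)(ρV²/2) = 0.03701·(76.82/0.01545)·(898.8·5.266²/2) = 0.03701·4972·1.246e+04 = 2.293e+06 Pa.
ΔP = 2.293e+06 Pa = 2293 kPa.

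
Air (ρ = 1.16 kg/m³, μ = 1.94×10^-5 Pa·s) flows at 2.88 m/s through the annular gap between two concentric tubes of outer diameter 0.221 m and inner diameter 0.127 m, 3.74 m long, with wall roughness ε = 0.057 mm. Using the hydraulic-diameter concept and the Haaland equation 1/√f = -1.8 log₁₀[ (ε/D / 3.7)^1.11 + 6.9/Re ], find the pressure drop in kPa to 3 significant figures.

ΔP ≈ 0.00539 kPa

Hydraulic diameter D_h = 4A/P = D_o - D_i = 0.221 - 0.127 = 0.094 m.
Re = ρVD_h/μ = 1.16·2.88·0.094/1.94e-05 = 1.619e+04.
ε/D_h = 5.7e-05/0.094 = 0.000606; Haaland gives 1/√f = -1.8 log₁₀[6.28e-05+0.000426] = 5.959, so f = 0.02816.
ΔP = f(L/D_h)(ρV²/2) = 0.02816·3.74/0.094·4.811 = 5.39 Pa.
ΔP = 0.00539 kPa.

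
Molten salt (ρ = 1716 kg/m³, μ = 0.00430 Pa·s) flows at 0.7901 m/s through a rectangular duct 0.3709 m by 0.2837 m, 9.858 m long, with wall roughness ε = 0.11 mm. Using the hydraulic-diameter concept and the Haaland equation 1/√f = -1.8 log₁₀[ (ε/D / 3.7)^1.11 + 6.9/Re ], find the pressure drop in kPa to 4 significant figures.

Hydraulic diameter D_h = 4A/P = 4·(0.3709·0.2837)/(2·(0.3709+0.2837)) = 0.4209/1.309 = 0.3215 m.
Re = ρVD_h/μ = 1716·0.7901·0.3215/0.0043 = 1.014e+05.
ε/D_h = 0.00011/0.3215 = 0.000342; Haaland gives 1/√f = -1.8 log₁₀[3.33e-05+6.81e-05] = 7.189, so f = 0.01935.
ΔP = f(L/D_h)(ρV²/2) = 0.01935·9.858/0.3215·535.6 = 317.7 Pa.
ΔP = 0.3177 kPa.

ΔP ≈ 0.3177 kPa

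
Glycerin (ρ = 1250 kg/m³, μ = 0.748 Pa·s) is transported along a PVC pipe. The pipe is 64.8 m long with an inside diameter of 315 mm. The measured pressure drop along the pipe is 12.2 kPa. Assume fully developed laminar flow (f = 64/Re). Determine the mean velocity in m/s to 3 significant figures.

For laminar flow, f = 64/Re with Re = ρVD/μ, so Darcy-Weisbach reduces to ΔP = 32μLV/D². Solving for V: V = ΔP·D²/(32μL) = 1.22e+04·(0.315)²/(32·0.748·64.8) = 0.7805 m/s.
Check: Re = ρVD/μ = 1250·0.7805·0.315/0.748 = 410.8 < 2300, so the laminar assumption holds.

V ≈ 0.780 m/s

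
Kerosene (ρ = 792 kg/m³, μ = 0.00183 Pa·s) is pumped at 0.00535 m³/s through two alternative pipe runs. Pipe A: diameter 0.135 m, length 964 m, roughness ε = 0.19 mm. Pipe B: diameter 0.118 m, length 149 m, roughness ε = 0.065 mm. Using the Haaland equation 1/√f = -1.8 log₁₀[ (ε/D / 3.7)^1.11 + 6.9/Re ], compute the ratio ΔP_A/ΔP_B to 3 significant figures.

ΔP_A/ΔP_B ≈ 3.62

Pipe A: V = Q/A = 0.00535/0.01431 = 0.3738 m/s; Re = 2.184e+04; ε/D = 0.00141; Haaland → f = 0.02796; ΔP_A = f(L/D)(ρV²/2) = 1.105e+04 Pa.
Pipe B: V = Q/A = 0.00535/0.01094 = 0.4892 m/s; Re = 2.498e+04; ε/D = 0.000551; Haaland → f = 0.02551; ΔP_B = f(L/D)(ρV²/2) = 3053 Pa.
ΔP_A/ΔP_B = 1.105e+04/3053 = 3.62.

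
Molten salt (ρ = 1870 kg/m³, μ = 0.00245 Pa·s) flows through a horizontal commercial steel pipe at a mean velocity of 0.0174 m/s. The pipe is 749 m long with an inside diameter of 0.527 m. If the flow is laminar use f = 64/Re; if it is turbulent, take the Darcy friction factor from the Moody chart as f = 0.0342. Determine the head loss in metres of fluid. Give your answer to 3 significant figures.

Reynolds number Re = ρVD/μ = 1870 · 0.0174 · 0.527 / 0.00245 = 6999.
Re > 4000 → turbulent; use the Moody-chart value f = 0.0342.
Darcy-Weisbach: ΔP = f(L/D)(ρV²/2) = 0.0342·(749/0.527)·(1870·0.0174²/2) = 0.0342·1421·0.2831 = 13.76 Pa.
Head loss h_f = ΔP/(ρg) = 13.76/(1870·9.81) = 7.50×10^-4 m.

h_f ≈ 7.50×10^-4 m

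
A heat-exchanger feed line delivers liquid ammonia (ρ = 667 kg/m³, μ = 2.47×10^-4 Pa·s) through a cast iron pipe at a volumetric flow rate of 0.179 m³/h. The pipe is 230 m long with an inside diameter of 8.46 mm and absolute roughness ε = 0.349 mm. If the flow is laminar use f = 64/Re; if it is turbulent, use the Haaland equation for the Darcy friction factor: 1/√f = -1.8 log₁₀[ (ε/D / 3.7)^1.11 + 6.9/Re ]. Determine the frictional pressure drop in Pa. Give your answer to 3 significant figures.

ΔP ≈ 475000 Pa

Q = 0.179 m³/h = 0.179/3600 = 4.972e-05 m³/s.
Cross-sectional area A = πD²/4 = π(0.00846)²/4 = 5.621e-05 m²; mean velocity V = Q/A = 4.972e-05/5.621e-05 = 0.8845 m/s.
Reynolds number Re = ρVD/μ = 667 · 0.8845 · 0.00846 / 0.000247 = 2.021e+04.
Re > 4000 → turbulent. Relative roughness ε/D = 0.000349/0.00846 = 0.0413. Haaland: 1/√f = -1.8 log₁₀[(0.0413/3.7)^1.11 + 6.9/2.021e+04] = -1.8 log₁₀[0.0068 + 0.000341] = 3.863, so f = 0.067.
Darcy-Weisbach: ΔP = f(L/D)(ρV²/2) = 0.067·(230/0.00846)·(667·0.8845²/2) = 0.067·2.719e+04·260.9 = 4.753e+05 Pa.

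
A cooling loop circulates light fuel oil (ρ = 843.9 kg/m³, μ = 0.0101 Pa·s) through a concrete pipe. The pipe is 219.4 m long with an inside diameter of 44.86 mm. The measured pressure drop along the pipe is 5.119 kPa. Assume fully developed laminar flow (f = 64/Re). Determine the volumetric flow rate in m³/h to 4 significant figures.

For laminar flow, f = 64/Re with Re = ρVD/μ, so Darcy-Weisbach reduces to ΔP = 32μLV/D². Solving for V: V = ΔP·D²/(32μL) = 5119·(0.04486)²/(32·0.0101·219.4) = 0.1453 m/s.
Check: Re = ρVD/μ = 843.9·0.1453·0.04486/0.0101 = 544.5 < 2300, so the laminar assumption holds.
Q = V·A = 0.1453·(π/4·0.04486²) = 0.0002296 m³/s = 0.8266 m³/h.

Q ≈ 0.8266 m³/h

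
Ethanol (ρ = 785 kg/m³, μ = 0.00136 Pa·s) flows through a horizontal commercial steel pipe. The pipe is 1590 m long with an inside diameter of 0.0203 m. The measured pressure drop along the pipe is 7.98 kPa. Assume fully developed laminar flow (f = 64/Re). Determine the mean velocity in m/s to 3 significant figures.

V ≈ 0.0475 m/s

For laminar flow, f = 64/Re with Re = ρVD/μ, so Darcy-Weisbach reduces to ΔP = 32μLV/D². Solving for V: V = ΔP·D²/(32μL) = 7980·(0.0203)²/(32·0.00136·1590) = 0.04752 m/s.
Check: Re = ρVD/μ = 785·0.04752·0.0203/0.00136 = 556.8 < 2300, so the laminar assumption holds.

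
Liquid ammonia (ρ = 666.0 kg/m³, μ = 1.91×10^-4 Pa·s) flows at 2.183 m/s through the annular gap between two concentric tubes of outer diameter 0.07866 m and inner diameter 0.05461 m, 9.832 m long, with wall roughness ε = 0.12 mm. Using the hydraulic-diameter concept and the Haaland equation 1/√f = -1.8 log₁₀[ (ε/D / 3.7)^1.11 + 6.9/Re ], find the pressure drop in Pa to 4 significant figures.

Hydraulic diameter D_h = 4A/P = D_o - D_i = 0.07866 - 0.05461 = 0.02405 m.
Re = ρVD_h/μ = 666·2.183·0.02405/0.000191 = 1.831e+05.
ε/D_h = 0.00012/0.02405 = 0.00499; Haaland gives 1/√f = -1.8 log₁₀[0.000652+3.77e-05] = 5.691, so f = 0.03088.
ΔP = f(L/D_h)(ρV²/2) = 0.03088·9.832/0.02405·1587 = 2.003e+04 Pa.

ΔP ≈ 20030 Pa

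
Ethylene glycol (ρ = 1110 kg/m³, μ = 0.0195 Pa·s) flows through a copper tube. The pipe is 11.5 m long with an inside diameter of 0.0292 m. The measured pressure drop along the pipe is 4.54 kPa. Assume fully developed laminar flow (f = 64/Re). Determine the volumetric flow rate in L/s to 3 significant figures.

Q ≈ 0.361 L/s

For laminar flow, f = 64/Re with Re = ρVD/μ, so Darcy-Weisbach reduces to ΔP = 32μLV/D². Solving for V: V = ΔP·D²/(32μL) = 4540·(0.0292)²/(32·0.0195·11.5) = 0.5394 m/s.
Check: Re = ρVD/μ = 1110·0.5394·0.0292/0.0195 = 896.6 < 2300, so the laminar assumption holds.
Q = V·A = 0.5394·(π/4·0.0292²) = 0.0003612 m³/s = 0.361 L/s.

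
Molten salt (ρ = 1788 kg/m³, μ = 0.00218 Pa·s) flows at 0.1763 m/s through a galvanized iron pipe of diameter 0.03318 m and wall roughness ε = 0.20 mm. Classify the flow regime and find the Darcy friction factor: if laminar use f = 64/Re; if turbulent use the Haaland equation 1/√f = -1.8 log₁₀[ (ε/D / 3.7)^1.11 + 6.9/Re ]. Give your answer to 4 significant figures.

f ≈ 0.04397

Re = ρVD/μ = 1788·0.1763·0.03318/0.00218 = 4798.
Re > 4000 → turbulent. ε/D = 0.0002/0.03318 = 0.00603; Haaland: 1/√f = -1.8 log₁₀[0.000804 + 0.00144] = 4.769, so f = 0.04397.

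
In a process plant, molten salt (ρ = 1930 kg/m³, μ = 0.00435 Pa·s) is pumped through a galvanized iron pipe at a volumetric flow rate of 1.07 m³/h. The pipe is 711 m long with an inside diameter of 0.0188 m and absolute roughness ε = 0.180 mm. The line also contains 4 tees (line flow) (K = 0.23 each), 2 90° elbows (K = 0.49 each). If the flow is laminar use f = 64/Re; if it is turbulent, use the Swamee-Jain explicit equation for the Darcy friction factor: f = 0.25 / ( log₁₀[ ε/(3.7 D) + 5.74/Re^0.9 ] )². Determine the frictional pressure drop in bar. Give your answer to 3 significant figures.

ΔP ≈ 18.5 bar

Q = 1.07 m³/h = 1.07/3600 = 0.0002972 m³/s.
Cross-sectional area A = πD²/4 = π(0.0188)²/4 = 0.0002776 m²; mean velocity V = Q/A = 0.0002972/0.0002776 = 1.071 m/s.
Reynolds number Re = ρVD/μ = 1930 · 1.071 · 0.0188 / 0.00435 = 8931.
Re > 4000 → turbulent. Relative roughness ε/D = 0.00018/0.0188 = 0.00957. Swamee-Jain: f = 0.25/(log₁₀[0.00957/3.7 + 5.74/8931^0.9])² = 0.25/(log₁₀[0.00259 + 0.0016])² = 0.25/(-2.378)² = 0.04419.
Total minor-loss coefficient ΣK = 4·0.23 + 2·0.49 = 1.9.
ΔP = [f·L/D + ΣK]·(ρV²/2) = [0.04419·711/0.0188 + 1.9]·(1930·1.071²/2) = [1671 + 1.9]·1106 = 1.851e+06 Pa.
ΔP = 1.851e+06 Pa = 18.5 bar.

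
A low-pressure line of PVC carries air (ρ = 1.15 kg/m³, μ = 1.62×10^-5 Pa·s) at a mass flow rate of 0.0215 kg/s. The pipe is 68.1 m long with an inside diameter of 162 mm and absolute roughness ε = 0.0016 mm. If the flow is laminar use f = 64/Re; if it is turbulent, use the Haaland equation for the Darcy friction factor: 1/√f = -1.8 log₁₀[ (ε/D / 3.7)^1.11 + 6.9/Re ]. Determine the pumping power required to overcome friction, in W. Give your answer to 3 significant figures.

P ≈ 0.114 W

A = πD²/4 = π(0.162)²/4 = 0.02061 m²; mean velocity V = ṁ/(ρA) = 0.0215/(1.15 · 0.02061) = 0.907 m/s.
Reynolds number Re = ρVD/μ = 1.15 · 0.907 · 0.162 / 1.62e-05 = 1.043e+04.
Re > 4000 → turbulent. Relative roughness ε/D = 1.6e-06/0.162 = 9.88e-06. Haaland: 1/√f = -1.8 log₁₀[(9.88e-06/3.7)^1.11 + 6.9/1.043e+04] = -1.8 log₁₀[6.51e-07 + 0.000662] = 5.722, so f = 0.03054.
Darcy-Weisbach: ΔP = f(L/D)(ρV²/2) = 0.03054·(68.1/0.162)·(1.15·0.907²/2) = 0.03054·420.4·0.4731 = 6.073 Pa.
Q = ṁ/ρ = 0.0215/1.15 = 0.0187 m³/s.
Pumping power P = QΔP = 0.0187·6.073 = 0.1135 W = 0.114 W.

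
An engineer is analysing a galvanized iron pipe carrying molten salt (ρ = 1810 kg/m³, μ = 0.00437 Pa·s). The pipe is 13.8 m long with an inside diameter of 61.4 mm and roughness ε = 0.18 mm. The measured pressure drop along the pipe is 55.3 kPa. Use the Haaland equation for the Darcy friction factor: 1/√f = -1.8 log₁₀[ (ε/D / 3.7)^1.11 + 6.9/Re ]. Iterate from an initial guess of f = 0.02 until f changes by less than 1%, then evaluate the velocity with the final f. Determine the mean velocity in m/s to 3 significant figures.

Rearranging Darcy-Weisbach: V = √(2·ΔP·D/(f·L·ρ)). With ε/D = 0.00018/0.0614 = 0.00293, iterate starting from f = 0.02:
  f = 0.02 → V = √(2·5.53e+04·0.0614/(0.02·13.8·1810)) = 3.687 m/s; Re = ρVD/μ = 9.376e+04; f → 0.02731
  f = 0.02731 → V = 3.155 m/s; Re = 8.024e+04; f → 0.02751
Converged (Δf/f < 1%). With the final f = 0.02751: V = √(2·5.53e+04·0.0614/(0.02751·13.8·1810)) = 3.144 m/s.

V ≈ 3.14 m/s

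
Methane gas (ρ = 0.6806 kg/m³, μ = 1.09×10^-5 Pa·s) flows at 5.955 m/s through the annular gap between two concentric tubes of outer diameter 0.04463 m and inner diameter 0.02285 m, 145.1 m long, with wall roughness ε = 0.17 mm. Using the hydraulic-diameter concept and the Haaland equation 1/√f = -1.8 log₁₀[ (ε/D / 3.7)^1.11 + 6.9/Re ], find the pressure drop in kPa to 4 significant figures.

ΔP ≈ 3.364 kPa

Hydraulic diameter D_h = 4A/P = D_o - D_i = 0.04463 - 0.02285 = 0.02178 m.
Re = ρVD_h/μ = 0.6806·5.955·0.02178/1.09e-05 = 8099.
ε/D_h = 0.00017/0.02178 = 0.00781; Haaland gives 1/√f = -1.8 log₁₀[0.00107+0.000852] = 4.889, so f = 0.04184.
ΔP = f(L/D_h)(ρV²/2) = 0.04184·145.1/0.02178·12.07 = 3364 Pa.
ΔP = 3.364 kPa.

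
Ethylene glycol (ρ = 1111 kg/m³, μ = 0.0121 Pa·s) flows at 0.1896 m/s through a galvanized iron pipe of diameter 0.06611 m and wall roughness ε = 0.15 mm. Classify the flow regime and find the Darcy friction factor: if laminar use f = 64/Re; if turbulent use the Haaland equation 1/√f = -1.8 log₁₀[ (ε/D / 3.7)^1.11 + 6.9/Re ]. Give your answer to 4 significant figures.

f ≈ 0.05561

Re = ρVD/μ = 1111·0.1896·0.06611/0.0121 = 1151.
Re < 2300 → laminar, so f = 64/Re = 0.05561 (roughness is irrelevant in laminar flow).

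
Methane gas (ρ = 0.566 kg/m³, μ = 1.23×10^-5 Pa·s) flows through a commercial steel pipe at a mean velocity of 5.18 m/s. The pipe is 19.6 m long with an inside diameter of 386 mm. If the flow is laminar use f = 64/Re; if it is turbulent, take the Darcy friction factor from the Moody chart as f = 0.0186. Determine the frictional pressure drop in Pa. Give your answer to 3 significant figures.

Reynolds number Re = ρVD/μ = 0.566 · 5.18 · 0.386 / 1.23e-05 = 9.201e+04.
Re > 4000 → turbulent; use the Moody-chart value f = 0.0186.
Darcy-Weisbach: ΔP = f(L/D)(ρV²/2) = 0.0186·(19.6/0.386)·(0.566·5.18²/2) = 0.0186·50.78·7.594 = 7.172 Pa.

ΔP ≈ 7.17 Pa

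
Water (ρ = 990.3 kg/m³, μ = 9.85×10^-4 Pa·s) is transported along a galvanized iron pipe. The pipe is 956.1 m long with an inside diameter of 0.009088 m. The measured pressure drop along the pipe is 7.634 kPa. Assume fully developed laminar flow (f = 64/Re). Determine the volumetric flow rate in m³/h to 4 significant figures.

Q ≈ 0.004886 m³/h

For laminar flow, f = 64/Re with Re = ρVD/μ, so Darcy-Weisbach reduces to ΔP = 32μLV/D². Solving for V: V = ΔP·D²/(32μL) = 7634·(0.009088)²/(32·0.000985·956.1) = 0.02092 m/s.
Check: Re = ρVD/μ = 990.3·0.02092·0.009088/0.000985 = 191.2 < 2300, so the laminar assumption holds.
Q = V·A = 0.02092·(π/4·0.009088²) = 1.357e-06 m³/s = 0.004886 m³/h.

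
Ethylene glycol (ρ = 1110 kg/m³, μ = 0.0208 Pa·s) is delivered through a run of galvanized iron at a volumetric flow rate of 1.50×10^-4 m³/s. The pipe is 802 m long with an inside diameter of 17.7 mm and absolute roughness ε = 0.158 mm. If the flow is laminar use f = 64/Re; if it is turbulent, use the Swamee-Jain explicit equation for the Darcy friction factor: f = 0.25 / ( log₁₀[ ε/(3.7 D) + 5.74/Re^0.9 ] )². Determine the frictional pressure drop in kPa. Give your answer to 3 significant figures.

ΔP ≈ 1040 kPa

Cross-sectional area A = πD²/4 = π(0.0177)²/4 = 0.0002461 m²; mean velocity V = Q/A = 0.00015/0.0002461 = 0.6096 m/s.
Reynolds number Re = ρVD/μ = 1110 · 0.6096 · 0.0177 / 0.0208 = 575.8.
Re < 2300 → laminar flow, so f = 64/Re = 64/575.8 = 0.1111 (the turbulent correlation is not needed).
Darcy-Weisbach: ΔP = f(L/D)(ρV²/2) = 0.1111·(802/0.0177)·(1110·0.6096²/2) = 0.1111·4.531e+04·206.3 = 1.039e+06 Pa.
ΔP = 1.039e+06 Pa = 1040 kPa.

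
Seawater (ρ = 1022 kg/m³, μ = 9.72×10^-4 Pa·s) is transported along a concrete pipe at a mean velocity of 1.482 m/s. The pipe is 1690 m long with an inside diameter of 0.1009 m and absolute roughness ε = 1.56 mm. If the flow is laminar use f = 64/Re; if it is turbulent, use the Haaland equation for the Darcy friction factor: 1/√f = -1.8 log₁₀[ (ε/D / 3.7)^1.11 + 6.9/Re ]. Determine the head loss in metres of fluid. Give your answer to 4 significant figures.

Reynolds number Re = ρVD/μ = 1022 · 1.482 · 0.1009 / 0.000972 = 1.572e+05.
Re > 4000 → turbulent. Relative roughness ε/D = 0.00156/0.1009 = 0.0155. Haaland: 1/√f = -1.8 log₁₀[(0.0155/3.7)^1.11 + 6.9/1.572e+05] = -1.8 log₁₀[0.00229 + 4.39e-05] = 4.738, so f = 0.04454.
Darcy-Weisbach: ΔP = f(L/D)(ρV²/2) = 0.04454·(1690/0.1009)·(1022·1.482²/2) = 0.04454·1.675e+04·1122 = 8.373e+05 Pa.
Head loss h_f = ΔP/(ρg) = 8.373e+05/(1022·9.81) = 83.51 m.

h_f ≈ 83.51 m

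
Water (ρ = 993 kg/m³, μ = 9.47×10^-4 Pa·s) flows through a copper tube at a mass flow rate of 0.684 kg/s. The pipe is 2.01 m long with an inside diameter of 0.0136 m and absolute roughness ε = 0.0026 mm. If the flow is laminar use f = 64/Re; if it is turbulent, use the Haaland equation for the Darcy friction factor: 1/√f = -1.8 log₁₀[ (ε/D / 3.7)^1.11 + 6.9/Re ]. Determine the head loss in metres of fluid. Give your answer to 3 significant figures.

h_f ≈ 3.40 m

A = πD²/4 = π(0.0136)²/4 = 0.0001453 m²; mean velocity V = ṁ/(ρA) = 0.684/(993 · 0.0001453) = 4.742 m/s.
Reynolds number Re = ρVD/μ = 993 · 4.742 · 0.0136 / 0.000947 = 6.762e+04.
Re > 4000 → turbulent. Relative roughness ε/D = 2.6e-06/0.0136 = 0.000191. Haaland: 1/√f = -1.8 log₁₀[(0.000191/3.7)^1.11 + 6.9/6.762e+04] = -1.8 log₁₀[1.74e-05 + 0.000102] = 7.061, so f = 0.02006.
Darcy-Weisbach: ΔP = f(L/D)(ρV²/2) = 0.02006·(2.01/0.0136)·(993·4.742²/2) = 0.02006·147.8·1.116e+04 = 3.309e+04 Pa.
Head loss h_f = ΔP/(ρg) = 3.309e+04/(993·9.81) = 3.40 m.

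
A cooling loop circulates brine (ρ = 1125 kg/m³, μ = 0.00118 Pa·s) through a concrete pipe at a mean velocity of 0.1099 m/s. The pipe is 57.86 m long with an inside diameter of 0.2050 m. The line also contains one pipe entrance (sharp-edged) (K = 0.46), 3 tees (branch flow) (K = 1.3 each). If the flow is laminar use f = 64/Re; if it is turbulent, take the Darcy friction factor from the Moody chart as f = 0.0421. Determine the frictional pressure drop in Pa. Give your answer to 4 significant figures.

Reynolds number Re = ρVD/μ = 1125 · 0.1099 · 0.205 / 0.00118 = 2.148e+04.
Re > 4000 → turbulent; use the Moody-chart value f = 0.0421.
Total minor-loss coefficient ΣK = 1·0.46 + 3·1.3 = 4.36.
ΔP = [f·L/D + ΣK]·(ρV²/2) = [0.0421·57.86/0.205 + 4.36]·(1125·0.1099²/2) = [11.88 + 4.36]·6.794 = 110.3 Pa.

ΔP ≈ 110.3 Pa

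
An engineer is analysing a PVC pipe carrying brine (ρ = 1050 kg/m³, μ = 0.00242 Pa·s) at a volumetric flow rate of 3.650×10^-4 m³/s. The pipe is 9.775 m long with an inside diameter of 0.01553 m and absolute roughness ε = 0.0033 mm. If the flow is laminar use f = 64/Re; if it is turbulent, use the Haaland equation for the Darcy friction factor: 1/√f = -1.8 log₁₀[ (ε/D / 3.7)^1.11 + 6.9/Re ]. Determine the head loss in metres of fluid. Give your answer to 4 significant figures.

Cross-sectional area A = πD²/4 = π(0.01553)²/4 = 0.0001894 m²; mean velocity V = Q/A = 0.000365/0.0001894 = 1.927 m/s.
Reynolds number Re = ρVD/μ = 1050 · 1.927 · 0.01553 / 0.00242 = 1.298e+04.
Re > 4000 → turbulent. Relative roughness ε/D = 3.3e-06/0.01553 = 0.000212. Haaland: 1/√f = -1.8 log₁₀[(0.000212/3.7)^1.11 + 6.9/1.298e+04] = -1.8 log₁₀[1.96e-05 + 0.000531] = 5.866, so f = 0.02906.
Darcy-Weisbach: ΔP = f(L/D)(ρV²/2) = 0.02906·(9.775/0.01553)·(1050·1.927²/2) = 0.02906·629.4·1949 = 3.566e+04 Pa.
Head loss h_f = ΔP/(ρg) = 3.566e+04/(1050·9.81) = 3.462 m.

h_f ≈ 3.462 m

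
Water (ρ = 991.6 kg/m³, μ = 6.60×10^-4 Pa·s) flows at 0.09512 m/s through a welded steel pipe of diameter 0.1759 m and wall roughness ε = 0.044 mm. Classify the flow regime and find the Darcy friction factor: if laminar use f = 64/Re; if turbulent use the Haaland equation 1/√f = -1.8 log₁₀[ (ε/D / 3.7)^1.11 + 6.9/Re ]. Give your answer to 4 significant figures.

f ≈ 0.02483

Re = ρVD/μ = 991.6·0.09512·0.1759/0.00066 = 2.514e+04.
Re > 4000 → turbulent. ε/D = 4.4e-05/0.1759 = 0.00025; Haaland: 1/√f = -1.8 log₁₀[2.35e-05 + 0.000274] = 6.346, so f = 0.02483.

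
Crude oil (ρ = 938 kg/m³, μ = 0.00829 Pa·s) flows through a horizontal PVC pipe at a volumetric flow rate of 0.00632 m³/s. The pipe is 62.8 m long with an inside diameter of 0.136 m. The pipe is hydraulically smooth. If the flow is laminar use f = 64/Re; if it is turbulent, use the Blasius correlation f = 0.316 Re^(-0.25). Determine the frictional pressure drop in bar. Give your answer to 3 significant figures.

Cross-sectional area A = πD²/4 = π(0.136)²/4 = 0.01453 m²; mean velocity V = Q/A = 0.00632/0.01453 = 0.4351 m/s.
Reynolds number Re = ρVD/μ = 938 · 0.4351 · 0.136 / 0.00829 = 6695.
Re > 4000 → turbulent. Smooth-pipe (Blasius): f = 0.316 Re^(-0.25) = 0.316/(6695)^0.25 = 0.03493.
Darcy-Weisbach: ΔP = f(L/D)(ρV²/2) = 0.03493·(62.8/0.136)·(938·0.4351²/2) = 0.03493·461.8·88.77 = 1432 Pa.
ΔP = 1432 Pa = 0.0143 bar.

ΔP ≈ 0.0143 bar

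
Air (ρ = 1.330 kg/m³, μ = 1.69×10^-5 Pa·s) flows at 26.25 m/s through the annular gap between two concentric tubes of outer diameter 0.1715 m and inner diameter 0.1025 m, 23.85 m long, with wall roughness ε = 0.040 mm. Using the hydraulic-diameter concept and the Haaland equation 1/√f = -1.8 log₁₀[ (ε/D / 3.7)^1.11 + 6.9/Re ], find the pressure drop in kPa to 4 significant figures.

ΔP ≈ 3.108 kPa

Hydraulic diameter D_h = 4A/P = D_o - D_i = 0.1715 - 0.1025 = 0.069 m.
Re = ρVD_h/μ = 1.33·26.25·0.069/1.69e-05 = 1.425e+05.
ε/D_h = 4e-05/0.069 = 0.00058; Haaland gives 1/√f = -1.8 log₁₀[5.98e-05+4.84e-05] = 7.139, so f = 0.01962.
ΔP = f(L/D_h)(ρV²/2) = 0.01962·23.85/0.069·458.2 = 3108 Pa.
ΔP = 3.108 kPa.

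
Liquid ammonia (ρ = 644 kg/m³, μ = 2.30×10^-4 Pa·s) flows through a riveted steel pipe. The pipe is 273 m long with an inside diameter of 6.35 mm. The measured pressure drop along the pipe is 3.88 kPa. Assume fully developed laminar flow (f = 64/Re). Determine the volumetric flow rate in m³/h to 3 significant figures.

For laminar flow, f = 64/Re with Re = ρVD/μ, so Darcy-Weisbach reduces to ΔP = 32μLV/D². Solving for V: V = ΔP·D²/(32μL) = 3880·(0.00635)²/(32·0.00023·273) = 0.07786 m/s.
Check: Re = ρVD/μ = 644·0.07786·0.00635/0.00023 = 1384 < 2300, so the laminar assumption holds.
Q = V·A = 0.07786·(π/4·0.00635²) = 2.466e-06 m³/s = 0.00888 m³/h.

Q ≈ 0.00888 m³/h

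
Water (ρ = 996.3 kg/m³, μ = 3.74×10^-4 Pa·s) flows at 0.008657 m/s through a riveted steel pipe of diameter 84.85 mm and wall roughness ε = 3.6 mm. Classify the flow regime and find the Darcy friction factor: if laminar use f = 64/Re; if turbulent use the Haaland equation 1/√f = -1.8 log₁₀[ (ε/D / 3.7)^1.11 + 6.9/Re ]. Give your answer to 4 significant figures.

f ≈ 0.03271

Re = ρVD/μ = 996.3·0.008657·0.08485/0.000374 = 1957.
Re < 2300 → laminar, so f = 64/Re = 0.03271 (roughness is irrelevant in laminar flow).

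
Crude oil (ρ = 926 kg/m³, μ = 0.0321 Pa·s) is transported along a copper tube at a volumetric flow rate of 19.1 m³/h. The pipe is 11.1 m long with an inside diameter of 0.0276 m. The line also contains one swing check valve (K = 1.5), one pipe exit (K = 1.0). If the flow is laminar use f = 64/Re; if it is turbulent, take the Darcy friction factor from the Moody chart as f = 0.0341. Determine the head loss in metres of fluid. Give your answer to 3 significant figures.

Q = 19.1 m³/h = 19.1/3600 = 0.005306 m³/s.
Cross-sectional area A = πD²/4 = π(0.0276)²/4 = 0.0005983 m²; mean velocity V = Q/A = 0.005306/0.0005983 = 8.868 m/s.
Reynolds number Re = ρVD/μ = 926 · 8.868 · 0.0276 / 0.0321 = 7061.
Re > 4000 → turbulent; use the Moody-chart value f = 0.0341.
Total minor-loss coefficient ΣK = 1·1.5 + 1·1 = 2.5.
ΔP = [f·L/D + ΣK]·(ρV²/2) = [0.0341·11.1/0.0276 + 2.5]·(926·8.868²/2) = [13.71 + 2.5]·3.641e+04 = 5.904e+05 Pa.
Head loss h_f = ΔP/(ρg) = 5.904e+05/(926·9.81) = 65.0 m.

h_f ≈ 65.0 m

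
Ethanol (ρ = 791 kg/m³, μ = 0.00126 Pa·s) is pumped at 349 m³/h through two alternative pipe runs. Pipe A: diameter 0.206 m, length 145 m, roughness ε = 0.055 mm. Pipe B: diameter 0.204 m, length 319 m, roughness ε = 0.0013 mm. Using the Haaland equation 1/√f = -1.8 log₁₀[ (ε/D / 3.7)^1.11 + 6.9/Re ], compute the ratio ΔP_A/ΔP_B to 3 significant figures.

Pipe A: V = Q/A = 0.09694/0.03333 = 2.909 m/s; Re = 3.762e+05; ε/D = 0.000267; Haaland → f = 0.01623; ΔP_A = f(L/D)(ρV²/2) = 3.824e+04 Pa.
Pipe B: V = Q/A = 0.09694/0.03269 = 2.966 m/s; Re = 3.798e+05; ε/D = 6.37e-06; Haaland → f = 0.01379; ΔP_B = f(L/D)(ρV²/2) = 7.501e+04 Pa.
ΔP_A/ΔP_B = 3.824e+04/7.501e+04 = 0.510.

ΔP_A/ΔP_B ≈ 0.510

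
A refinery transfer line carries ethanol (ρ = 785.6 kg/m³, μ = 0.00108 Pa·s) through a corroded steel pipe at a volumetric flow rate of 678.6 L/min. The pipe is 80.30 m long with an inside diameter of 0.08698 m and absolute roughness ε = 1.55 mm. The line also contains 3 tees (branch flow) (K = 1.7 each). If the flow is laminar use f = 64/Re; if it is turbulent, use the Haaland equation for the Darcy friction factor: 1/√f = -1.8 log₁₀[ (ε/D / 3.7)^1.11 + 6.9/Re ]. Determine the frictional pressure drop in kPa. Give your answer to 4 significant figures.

Q = 678.6 L/min = 678.6/60000 = 0.01131 m³/s.
Cross-sectional area A = πD²/4 = π(0.08698)²/4 = 0.005942 m²; mean velocity V = Q/A = 0.01131/0.005942 = 1.903 m/s.
Reynolds number Re = ρVD/μ = 785.6 · 1.903 · 0.08698 / 0.00108 = 1.204e+05.
Re > 4000 → turbulent. Relative roughness ε/D = 0.00155/0.08698 = 0.0178. Haaland: 1/√f = -1.8 log₁₀[(0.0178/3.7)^1.11 + 6.9/1.204e+05] = -1.8 log₁₀[0.00268 + 5.73e-05] = 4.613, so f = 0.04698.
Total minor-loss coefficient ΣK = 3·1.7 = 5.1.
ΔP = [f·L/D + ΣK]·(ρV²/2) = [0.04698·80.3/0.08698 + 5.1]·(785.6·1.903²/2) = [43.38 + 5.1]·1423 = 6.899e+04 Pa.
ΔP = 6.899e+04 Pa = 68.99 kPa.

ΔP ≈ 68.99 kPa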